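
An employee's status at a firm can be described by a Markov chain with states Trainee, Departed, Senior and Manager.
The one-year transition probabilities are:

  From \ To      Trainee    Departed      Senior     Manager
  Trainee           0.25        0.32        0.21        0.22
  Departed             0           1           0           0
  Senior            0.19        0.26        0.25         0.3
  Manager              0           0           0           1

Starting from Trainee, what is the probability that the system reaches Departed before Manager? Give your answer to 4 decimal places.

0.5637

Let h(s) be the probability of absorption at Departed starting from transient state s. Then h(Departed) = 1 and h(Manager) = 0. By first-step analysis:
h(Trainee) = 0.25·h(Trainee) + 0.32·1 + 0.21·h(Senior) + 0.22·0
h(Senior) = 0.19·h(Trainee) + 0.26·1 + 0.25·h(Senior) + 0.3·0
Solving: h(Trainee) = 0.5637, h(Senior) = 0.4895.
Starting from Trainee, the probability is 0.5637.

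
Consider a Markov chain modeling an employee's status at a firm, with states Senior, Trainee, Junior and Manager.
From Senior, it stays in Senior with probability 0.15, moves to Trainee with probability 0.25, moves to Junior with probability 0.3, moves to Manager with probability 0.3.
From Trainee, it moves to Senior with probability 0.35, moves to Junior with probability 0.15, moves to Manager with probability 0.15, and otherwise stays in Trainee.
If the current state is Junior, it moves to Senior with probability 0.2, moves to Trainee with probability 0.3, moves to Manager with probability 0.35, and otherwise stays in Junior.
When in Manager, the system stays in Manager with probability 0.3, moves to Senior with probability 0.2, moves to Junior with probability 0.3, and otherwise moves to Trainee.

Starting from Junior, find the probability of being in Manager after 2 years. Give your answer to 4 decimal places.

Propagate the distribution vector 2 years from Junior.
After 0 years: (0.0000, 0.0000, 1.0000, 0.0000)
After 1 year: (0.2000, 0.3000, 0.1500, 0.3500)
After 2 years: (0.2350, 0.2700, 0.2325, 0.2625)
P(in Manager after 2 years) = 0.2625

0.2625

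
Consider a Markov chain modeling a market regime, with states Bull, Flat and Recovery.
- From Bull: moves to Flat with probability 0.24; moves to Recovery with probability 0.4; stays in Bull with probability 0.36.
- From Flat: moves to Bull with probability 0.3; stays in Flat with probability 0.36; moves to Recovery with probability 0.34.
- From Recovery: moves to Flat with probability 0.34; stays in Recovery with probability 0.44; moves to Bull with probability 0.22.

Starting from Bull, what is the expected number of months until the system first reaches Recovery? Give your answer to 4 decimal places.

2.6066

Let t(s) be the expected number of months to first reach Recovery from state s, with t(Recovery) = 0. Conditioning on the first month:
t(Bull) = 1 + 0.36·t(Bull) + 0.24·t(Flat)
t(Flat) = 1 + 0.3·t(Bull) + 0.36·t(Flat)
Solving: t(Bull) = 2.6066, t(Flat) = 2.7844.
Expected months from Bull to Recovery: 2.6066.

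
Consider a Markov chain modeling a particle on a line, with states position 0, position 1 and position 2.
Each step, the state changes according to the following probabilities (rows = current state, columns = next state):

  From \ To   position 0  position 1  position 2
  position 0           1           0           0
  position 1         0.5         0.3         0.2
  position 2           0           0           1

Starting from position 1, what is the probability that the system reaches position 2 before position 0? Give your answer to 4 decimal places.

Let h(s) be the probability of absorption at position 2 starting from transient state s. Then h(position 2) = 1 and h(position 0) = 0. By first-step analysis:
h(position 1) = 0.5·0 + 0.3·h(position 1) + 0.2·1
Solving: h(position 1) = 0.2857.
Starting from position 1, the probability is 0.2857.

0.2857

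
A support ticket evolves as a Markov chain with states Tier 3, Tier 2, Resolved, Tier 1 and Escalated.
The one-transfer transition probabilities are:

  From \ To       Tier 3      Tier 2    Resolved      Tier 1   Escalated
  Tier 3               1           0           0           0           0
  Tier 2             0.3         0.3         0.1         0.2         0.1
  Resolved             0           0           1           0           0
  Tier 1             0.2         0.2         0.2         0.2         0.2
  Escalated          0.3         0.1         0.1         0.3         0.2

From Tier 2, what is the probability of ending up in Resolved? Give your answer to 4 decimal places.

Let h(s) be the probability of absorption at Resolved starting from transient state s. Then h(Resolved) = 1 and h(Tier 3) = 0. By first-step analysis:
h(Tier 2) = 0.3·0 + 0.3·h(Tier 2) + 0.1·1 + 0.2·h(Tier 1) + 0.1·h(Escalated)
h(Tier 1) = 0.2·0 + 0.2·h(Tier 2) + 0.2·1 + 0.2·h(Tier 1) + 0.2·h(Escalated)
h(Escalated) = 0.3·0 + 0.1·h(Tier 2) + 0.1·1 + 0.3·h(Tier 1) + 0.2·h(Escalated)
Solving: h(Tier 2) = 0.3034, h(Tier 1) = 0.4045, h(Escalated) = 0.3146.
Starting from Tier 2, the probability is 0.3034.

0.3034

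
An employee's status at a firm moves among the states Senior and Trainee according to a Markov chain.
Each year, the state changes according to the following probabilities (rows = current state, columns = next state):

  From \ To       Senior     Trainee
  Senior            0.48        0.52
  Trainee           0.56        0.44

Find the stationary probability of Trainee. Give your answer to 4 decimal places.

0.4815

Let the stationary distribution be π with π = πP and π_1 + π_2 = 1.
π_1 = 0.48·π_1 + 0.56·π_2
Solving with the normalization constraint gives π = (0.5185, 0.4815).
So the stationary probability of Trainee is 0.4815.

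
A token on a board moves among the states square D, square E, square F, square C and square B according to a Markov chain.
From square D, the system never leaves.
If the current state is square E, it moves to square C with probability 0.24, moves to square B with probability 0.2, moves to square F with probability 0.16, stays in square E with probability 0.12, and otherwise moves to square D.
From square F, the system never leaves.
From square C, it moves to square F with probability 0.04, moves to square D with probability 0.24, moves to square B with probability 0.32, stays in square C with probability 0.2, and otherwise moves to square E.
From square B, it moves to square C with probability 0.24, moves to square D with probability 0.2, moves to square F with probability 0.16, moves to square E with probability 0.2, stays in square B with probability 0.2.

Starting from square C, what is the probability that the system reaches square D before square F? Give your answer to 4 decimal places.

Let h(s) be the probability of absorption at square D starting from transient state s. Then h(square D) = 1 and h(square F) = 0. By first-step analysis:
h(square E) = 0.28·1 + 0.12·h(square E) + 0.16·0 + 0.24·h(square C) + 0.2·h(square B)
h(square C) = 0.24·1 + 0.2·h(square E) + 0.04·0 + 0.2·h(square C) + 0.32·h(square B)
h(square B) = 0.2·1 + 0.2·h(square E) + 0.16·0 + 0.24·h(square C) + 0.2·h(square B)
Solving: h(square E) = 0.6562, h(square C) = 0.7155, h(square B) = 0.6287.
Starting from square C, the probability is 0.7155.

0.7155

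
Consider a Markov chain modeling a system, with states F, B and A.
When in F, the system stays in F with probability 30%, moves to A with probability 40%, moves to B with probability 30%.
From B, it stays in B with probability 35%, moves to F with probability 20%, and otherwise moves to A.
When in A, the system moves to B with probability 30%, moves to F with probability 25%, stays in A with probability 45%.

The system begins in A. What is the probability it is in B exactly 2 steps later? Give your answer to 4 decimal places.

Sum over the intermediate state after 1 step:
P = P(A→F)·P(F→B) + P(A→B)·P(B→B) + P(A→A)·P(A→B)
  = 0.25×0.3 + 0.3×0.35 + 0.45×0.3
  = 0.0750 + 0.1050 + 0.1350 = 0.3150

0.3150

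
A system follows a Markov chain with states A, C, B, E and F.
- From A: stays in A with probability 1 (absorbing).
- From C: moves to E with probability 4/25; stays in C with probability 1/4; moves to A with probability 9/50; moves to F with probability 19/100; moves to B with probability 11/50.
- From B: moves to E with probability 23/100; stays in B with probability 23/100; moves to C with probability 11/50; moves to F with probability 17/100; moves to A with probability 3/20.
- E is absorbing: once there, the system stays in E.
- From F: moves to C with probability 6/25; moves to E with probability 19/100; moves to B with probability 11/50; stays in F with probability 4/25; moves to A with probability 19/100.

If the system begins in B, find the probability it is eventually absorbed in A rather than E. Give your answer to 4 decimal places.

0.4418

Let h(s) be the probability of absorption at A starting from transient state s. Then h(A) = 1 and h(E) = 0. By first-step analysis:
h(C) = 0.18·1 + 0.25·h(C) + 0.22·h(B) + 0.16·0 + 0.19·h(F)
h(B) = 0.15·1 + 0.22·h(C) + 0.23·h(B) + 0.23·0 + 0.17·h(F)
h(F) = 0.19·1 + 0.24·h(C) + 0.22·h(B) + 0.19·0 + 0.16·h(F)
Solving: h(C) = 0.4918, h(B) = 0.4418, h(F) = 0.4824.
Starting from B, the probability is 0.4418.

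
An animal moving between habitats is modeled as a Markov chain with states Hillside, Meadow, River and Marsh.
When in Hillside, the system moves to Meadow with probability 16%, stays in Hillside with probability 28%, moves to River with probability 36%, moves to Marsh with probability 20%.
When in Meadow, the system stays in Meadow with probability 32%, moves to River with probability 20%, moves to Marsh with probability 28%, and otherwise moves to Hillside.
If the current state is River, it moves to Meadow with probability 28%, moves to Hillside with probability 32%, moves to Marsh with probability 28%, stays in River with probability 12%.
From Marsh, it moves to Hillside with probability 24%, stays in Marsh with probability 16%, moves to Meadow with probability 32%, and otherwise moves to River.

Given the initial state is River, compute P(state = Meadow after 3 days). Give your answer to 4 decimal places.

0.2692

Propagate the distribution vector 3 days from River.
After 0 days: (0.0000, 0.0000, 1.0000, 0.0000)
After 1 day: (0.3200, 0.2800, 0.1200, 0.2800)
After 2 days: (0.2512, 0.2640, 0.2640, 0.2208)
After 3 days: (0.2606, 0.2692, 0.2367, 0.2334)
P(in Meadow after 3 days) = 0.2692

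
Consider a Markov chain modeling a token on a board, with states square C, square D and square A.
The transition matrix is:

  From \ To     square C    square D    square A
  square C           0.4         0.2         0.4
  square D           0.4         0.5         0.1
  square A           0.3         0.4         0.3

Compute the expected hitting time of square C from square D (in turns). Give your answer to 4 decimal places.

Let t(s) be the expected number of turns to first reach square C from state s, with t(square C) = 0. Conditioning on the first turn:
t(square D) = 1 + 0.5·t(square D) + 0.1·t(square A)
t(square A) = 1 + 0.4·t(square D) + 0.3·t(square A)
Solving: t(square D) = 2.5806, t(square A) = 2.9032.
Expected turns from square D to square C: 2.5806.

2.5806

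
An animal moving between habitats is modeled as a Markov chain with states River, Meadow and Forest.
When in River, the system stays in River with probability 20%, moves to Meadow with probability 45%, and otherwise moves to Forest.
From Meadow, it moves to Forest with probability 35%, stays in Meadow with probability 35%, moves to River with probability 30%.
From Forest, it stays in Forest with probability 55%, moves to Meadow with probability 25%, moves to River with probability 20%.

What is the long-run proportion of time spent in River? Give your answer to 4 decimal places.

0.2330

Let the stationary distribution be π with π = πP and π_1 + π_2 + π_3 = 1.
π_1 = 0.2·π_1 + 0.3·π_2 + 0.2·π_3
π_2 = 0.45·π_1 + 0.35·π_2 + 0.25·π_3
Solving with the normalization constraint gives π = (0.2330, 0.3295, 0.4375).
So the stationary probability of River is 0.2330.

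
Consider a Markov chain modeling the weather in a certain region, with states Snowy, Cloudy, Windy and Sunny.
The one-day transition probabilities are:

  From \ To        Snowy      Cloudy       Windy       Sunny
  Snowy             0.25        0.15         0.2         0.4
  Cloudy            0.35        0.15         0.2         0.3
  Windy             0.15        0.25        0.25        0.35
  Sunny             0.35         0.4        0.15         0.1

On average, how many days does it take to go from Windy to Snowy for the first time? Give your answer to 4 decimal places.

3.8957

Let t(s) be the expected number of days to first reach Snowy from state s, with t(Snowy) = 0. Conditioning on the first day:
t(Cloudy) = 1 + 0.15·t(Cloudy) + 0.2·t(Windy) + 0.3·t(Sunny)
t(Windy) = 1 + 0.25·t(Cloudy) + 0.25·t(Windy) + 0.35·t(Sunny)
t(Sunny) = 1 + 0.4·t(Cloudy) + 0.15·t(Windy) + 0.1·t(Sunny)
Solving: t(Cloudy) = 3.2194, t(Windy) = 3.8957, t(Sunny) = 3.1913.
Expected days from Windy to Snowy: 3.8957.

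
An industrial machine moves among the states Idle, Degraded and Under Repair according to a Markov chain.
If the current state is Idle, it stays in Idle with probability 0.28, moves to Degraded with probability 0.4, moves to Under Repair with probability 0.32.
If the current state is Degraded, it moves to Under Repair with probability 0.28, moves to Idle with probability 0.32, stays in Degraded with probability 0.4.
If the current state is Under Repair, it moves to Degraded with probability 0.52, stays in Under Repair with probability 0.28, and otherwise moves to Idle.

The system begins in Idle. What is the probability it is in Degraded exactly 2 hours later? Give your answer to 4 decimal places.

0.4384

Sum over the intermediate state after 1 hour:
P = P(Idle→Idle)·P(Idle→Degraded) + P(Idle→Degraded)·P(Degraded→Degraded) + P(Idle→Under Repair)·P(Under Repair→Degraded)
  = 0.28×0.4 + 0.4×0.4 + 0.32×0.52
  = 0.1120 + 0.1600 + 0.1664 = 0.4384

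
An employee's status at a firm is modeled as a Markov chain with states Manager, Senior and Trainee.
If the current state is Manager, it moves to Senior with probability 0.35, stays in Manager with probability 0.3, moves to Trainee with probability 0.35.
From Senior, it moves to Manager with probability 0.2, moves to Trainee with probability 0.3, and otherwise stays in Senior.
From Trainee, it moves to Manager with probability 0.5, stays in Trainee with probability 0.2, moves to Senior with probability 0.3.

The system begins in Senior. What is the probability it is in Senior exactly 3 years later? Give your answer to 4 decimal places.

0.3975

Propagate the distribution vector 3 years from Senior.
After 0 years: (0.0000, 1.0000, 0.0000)
After 1 year: (0.2000, 0.5000, 0.3000)
After 2 years: (0.3100, 0.4100, 0.2800)
After 3 years: (0.3150, 0.3975, 0.2875)
P(in Senior after 3 years) = 0.3975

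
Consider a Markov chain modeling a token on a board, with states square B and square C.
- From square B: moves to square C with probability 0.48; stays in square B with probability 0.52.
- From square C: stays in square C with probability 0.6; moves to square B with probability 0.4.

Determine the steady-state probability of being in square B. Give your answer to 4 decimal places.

Let the stationary distribution be π with π = πP and π_1 + π_2 = 1.
π_1 = 0.52·π_1 + 0.4·π_2
Solving with the normalization constraint gives π = (0.4545, 0.5455).
So the stationary probability of square B is 0.4545.

0.4545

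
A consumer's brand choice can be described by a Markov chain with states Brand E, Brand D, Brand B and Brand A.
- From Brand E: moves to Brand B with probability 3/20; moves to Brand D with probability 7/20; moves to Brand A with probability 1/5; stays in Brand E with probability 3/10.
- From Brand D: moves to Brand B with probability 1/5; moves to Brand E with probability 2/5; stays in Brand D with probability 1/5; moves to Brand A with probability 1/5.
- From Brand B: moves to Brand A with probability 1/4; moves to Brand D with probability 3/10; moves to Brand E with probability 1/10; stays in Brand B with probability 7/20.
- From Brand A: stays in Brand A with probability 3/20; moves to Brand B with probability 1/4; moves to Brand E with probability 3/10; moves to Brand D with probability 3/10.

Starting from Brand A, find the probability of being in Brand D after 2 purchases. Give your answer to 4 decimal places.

0.2850

Propagate the distribution vector 2 purchases from Brand A.
After 0 purchases: (0.0000, 0.0000, 0.0000, 1.0000)
After 1 purchase: (0.3000, 0.3000, 0.2500, 0.1500)
After 2 purchases: (0.2800, 0.2850, 0.2300, 0.2050)
P(in Brand D after 2 purchases) = 0.2850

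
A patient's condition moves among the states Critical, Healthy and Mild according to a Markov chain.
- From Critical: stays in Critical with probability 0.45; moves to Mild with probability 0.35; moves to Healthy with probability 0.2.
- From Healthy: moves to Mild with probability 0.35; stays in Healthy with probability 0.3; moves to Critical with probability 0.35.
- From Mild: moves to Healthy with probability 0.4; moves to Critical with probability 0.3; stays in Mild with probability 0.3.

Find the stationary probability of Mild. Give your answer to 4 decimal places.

0.3333

Let the stationary distribution be π with π = πP and π_1 + π_2 + π_3 = 1.
π_1 = 0.45·π_1 + 0.35·π_2 + 0.3·π_3
π_2 = 0.2·π_1 + 0.3·π_2 + 0.4·π_3
Solving with the normalization constraint gives π = (0.3704, 0.2963, 0.3333).
So the stationary probability of Mild is 0.3333.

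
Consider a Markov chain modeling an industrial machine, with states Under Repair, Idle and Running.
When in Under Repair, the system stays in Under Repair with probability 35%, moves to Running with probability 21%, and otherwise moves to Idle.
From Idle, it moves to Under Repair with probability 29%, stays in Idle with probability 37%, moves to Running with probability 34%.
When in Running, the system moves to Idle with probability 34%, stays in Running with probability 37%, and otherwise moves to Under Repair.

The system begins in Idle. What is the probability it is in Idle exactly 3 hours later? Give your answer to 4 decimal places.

0.3821

Propagate the distribution vector 3 hours from Idle.
After 0 hours: (0.0000, 1.0000, 0.0000)
After 1 hour: (0.2900, 0.3700, 0.3400)
After 2 hours: (0.3074, 0.3801, 0.3125)
After 3 hours: (0.3084, 0.3821, 0.3094)
P(in Idle after 3 hours) = 0.3821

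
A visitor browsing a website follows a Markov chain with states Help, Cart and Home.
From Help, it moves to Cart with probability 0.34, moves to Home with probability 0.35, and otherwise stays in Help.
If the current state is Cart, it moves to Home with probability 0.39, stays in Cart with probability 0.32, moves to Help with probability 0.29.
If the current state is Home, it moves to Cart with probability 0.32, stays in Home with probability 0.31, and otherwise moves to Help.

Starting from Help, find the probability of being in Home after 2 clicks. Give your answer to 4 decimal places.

Sum over the intermediate state after 1 click:
P = P(Help→Help)·P(Help→Home) + P(Help→Cart)·P(Cart→Home) + P(Help→Home)·P(Home→Home)
  = 0.31×0.35 + 0.34×0.39 + 0.35×0.31
  = 0.1085 + 0.1326 + 0.1085 = 0.3496

0.3496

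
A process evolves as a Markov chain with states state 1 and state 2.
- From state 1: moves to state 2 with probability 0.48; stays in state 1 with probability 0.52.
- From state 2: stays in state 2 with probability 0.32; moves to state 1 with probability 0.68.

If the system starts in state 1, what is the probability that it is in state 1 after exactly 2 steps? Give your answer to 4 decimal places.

0.5968

Sum over the intermediate state after 1 step:
P = P(state 1→state 1)·P(state 1→state 1) + P(state 1→state 2)·P(state 2→state 1)
  = 0.52×0.52 + 0.48×0.68
  = 0.2704 + 0.3264 = 0.5968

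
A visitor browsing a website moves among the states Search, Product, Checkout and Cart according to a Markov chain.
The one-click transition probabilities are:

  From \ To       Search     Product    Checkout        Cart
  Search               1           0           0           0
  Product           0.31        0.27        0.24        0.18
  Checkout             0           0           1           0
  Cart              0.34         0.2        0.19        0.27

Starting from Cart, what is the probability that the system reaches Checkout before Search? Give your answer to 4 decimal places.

0.3757

Let h(s) be the probability of absorption at Checkout starting from transient state s. Then h(Checkout) = 1 and h(Search) = 0. By first-step analysis:
h(Product) = 0.31·0 + 0.27·h(Product) + 0.24·1 + 0.18·h(Cart)
h(Cart) = 0.34·0 + 0.2·h(Product) + 0.19·1 + 0.27·h(Cart)
Solving: h(Product) = 0.4214, h(Cart) = 0.3757.
Starting from Cart, the probability is 0.3757.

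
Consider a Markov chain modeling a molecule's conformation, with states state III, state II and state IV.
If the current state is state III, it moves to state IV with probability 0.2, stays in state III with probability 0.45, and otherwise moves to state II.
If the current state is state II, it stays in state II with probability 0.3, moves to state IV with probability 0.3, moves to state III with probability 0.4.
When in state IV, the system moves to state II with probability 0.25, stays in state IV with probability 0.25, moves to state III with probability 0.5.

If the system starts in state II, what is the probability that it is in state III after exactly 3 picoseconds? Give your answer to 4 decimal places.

Propagate the distribution vector 3 picoseconds from state II.
After 0 picoseconds: (0.0000, 1.0000, 0.0000)
After 1 picosecond: (0.4000, 0.3000, 0.3000)
After 2 picoseconds: (0.4500, 0.3050, 0.2450)
After 3 picoseconds: (0.4470, 0.3103, 0.2428)
P(in state III after 3 picoseconds) = 0.4470

0.4470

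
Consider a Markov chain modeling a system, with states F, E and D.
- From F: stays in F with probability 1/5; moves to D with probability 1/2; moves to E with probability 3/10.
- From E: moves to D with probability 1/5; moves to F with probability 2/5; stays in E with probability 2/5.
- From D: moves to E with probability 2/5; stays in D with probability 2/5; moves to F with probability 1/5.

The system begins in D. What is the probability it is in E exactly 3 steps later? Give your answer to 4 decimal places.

0.3720

Propagate the distribution vector 3 steps from D.
After 0 steps: (0.0000, 0.0000, 1.0000)
After 1 step: (0.2000, 0.4000, 0.4000)
After 2 steps: (0.2800, 0.3800, 0.3400)
After 3 steps: (0.2760, 0.3720, 0.3520)
P(in E after 3 steps) = 0.3720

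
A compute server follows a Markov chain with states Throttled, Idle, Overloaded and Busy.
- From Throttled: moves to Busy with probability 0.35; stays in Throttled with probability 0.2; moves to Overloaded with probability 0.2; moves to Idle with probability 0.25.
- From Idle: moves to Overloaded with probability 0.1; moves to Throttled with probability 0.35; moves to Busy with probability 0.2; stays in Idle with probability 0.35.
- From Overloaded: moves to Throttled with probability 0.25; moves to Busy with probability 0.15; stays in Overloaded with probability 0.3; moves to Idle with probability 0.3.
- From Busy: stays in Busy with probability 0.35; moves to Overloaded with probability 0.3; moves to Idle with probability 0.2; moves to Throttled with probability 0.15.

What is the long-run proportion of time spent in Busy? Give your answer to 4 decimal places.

Let the stationary distribution be π with π = πP and π_1 + π_2 + π_3 + π_4 = 1.
π_1 = 0.2·π_1 + 0.35·π_2 + 0.25·π_3 + 0.15·π_4
π_2 = 0.25·π_1 + 0.35·π_2 + 0.3·π_3 + 0.2·π_4
π_3 = 0.2·π_1 + 0.1·π_2 + 0.3·π_3 + 0.3·π_4
Solving with the normalization constraint gives π = (0.2391, 0.2754, 0.2210, 0.2645).
So the stationary probability of Busy is 0.2645.

0.2645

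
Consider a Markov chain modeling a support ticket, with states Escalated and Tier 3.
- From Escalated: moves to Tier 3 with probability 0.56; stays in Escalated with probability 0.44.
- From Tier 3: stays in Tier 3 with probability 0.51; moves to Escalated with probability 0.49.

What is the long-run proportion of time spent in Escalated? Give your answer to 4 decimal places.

0.4667

Let the stationary distribution be π with π = πP and π_1 + π_2 = 1.
π_1 = 0.44·π_1 + 0.49·π_2
Solving with the normalization constraint gives π = (0.4667, 0.5333).
So the stationary probability of Escalated is 0.4667.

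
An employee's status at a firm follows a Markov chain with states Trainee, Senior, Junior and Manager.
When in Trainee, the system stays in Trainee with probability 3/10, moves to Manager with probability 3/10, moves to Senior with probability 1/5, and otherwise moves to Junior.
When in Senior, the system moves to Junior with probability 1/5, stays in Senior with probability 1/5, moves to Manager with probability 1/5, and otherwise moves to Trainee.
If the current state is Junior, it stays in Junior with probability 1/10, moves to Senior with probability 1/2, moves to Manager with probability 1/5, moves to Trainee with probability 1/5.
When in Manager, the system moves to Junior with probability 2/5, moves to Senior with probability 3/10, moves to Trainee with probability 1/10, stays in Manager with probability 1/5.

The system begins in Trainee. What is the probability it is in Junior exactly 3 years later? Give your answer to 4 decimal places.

0.2220

Propagate the distribution vector 3 years from Trainee.
After 0 years: (1.0000, 0.0000, 0.0000, 0.0000)
After 1 year: (0.3000, 0.2000, 0.2000, 0.3000)
After 2 years: (0.2400, 0.2900, 0.2400, 0.2300)
After 3 years: (0.2590, 0.2950, 0.2220, 0.2240)
P(in Junior after 3 years) = 0.2220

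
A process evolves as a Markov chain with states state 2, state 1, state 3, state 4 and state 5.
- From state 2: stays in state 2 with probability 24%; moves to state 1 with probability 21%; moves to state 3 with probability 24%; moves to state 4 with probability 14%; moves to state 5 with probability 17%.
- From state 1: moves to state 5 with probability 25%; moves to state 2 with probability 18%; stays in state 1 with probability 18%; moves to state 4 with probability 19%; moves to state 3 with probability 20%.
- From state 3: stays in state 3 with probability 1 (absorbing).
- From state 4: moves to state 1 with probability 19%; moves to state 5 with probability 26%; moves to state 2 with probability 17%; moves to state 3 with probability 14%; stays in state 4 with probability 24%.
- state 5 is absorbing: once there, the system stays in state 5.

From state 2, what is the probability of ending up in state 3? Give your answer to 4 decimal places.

0.5171

Let h(s) be the probability of absorption at state 3 starting from transient state s. Then h(state 3) = 1 and h(state 5) = 0. By first-step analysis:
h(state 2) = 0.24·h(state 2) + 0.21·h(state 1) + 0.24·1 + 0.14·h(state 4) + 0.17·0
h(state 1) = 0.18·h(state 2) + 0.18·h(state 1) + 0.2·1 + 0.19·h(state 4) + 0.25·0
h(state 4) = 0.17·h(state 2) + 0.19·h(state 1) + 0.14·1 + 0.24·h(state 4) + 0.26·0
Solving: h(state 2) = 0.5171, h(state 1) = 0.4531, h(state 4) = 0.4132.
Starting from state 2, the probability is 0.5171.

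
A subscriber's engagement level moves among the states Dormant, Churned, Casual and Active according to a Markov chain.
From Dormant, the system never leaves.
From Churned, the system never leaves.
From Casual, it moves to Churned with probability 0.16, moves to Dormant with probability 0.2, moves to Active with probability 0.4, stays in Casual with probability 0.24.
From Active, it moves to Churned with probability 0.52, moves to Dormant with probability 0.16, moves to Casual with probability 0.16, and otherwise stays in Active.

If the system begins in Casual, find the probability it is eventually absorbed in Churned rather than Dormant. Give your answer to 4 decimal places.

Let h(s) be the probability of absorption at Churned starting from transient state s. Then h(Churned) = 1 and h(Dormant) = 0. By first-step analysis:
h(Casual) = 0.2·0 + 0.16·1 + 0.24·h(Casual) + 0.4·h(Active)
h(Active) = 0.16·0 + 0.52·1 + 0.16·h(Casual) + 0.16·h(Active)
Solving: h(Casual) = 0.5961, h(Active) = 0.7326.
Starting from Casual, the probability is 0.5961.

0.5961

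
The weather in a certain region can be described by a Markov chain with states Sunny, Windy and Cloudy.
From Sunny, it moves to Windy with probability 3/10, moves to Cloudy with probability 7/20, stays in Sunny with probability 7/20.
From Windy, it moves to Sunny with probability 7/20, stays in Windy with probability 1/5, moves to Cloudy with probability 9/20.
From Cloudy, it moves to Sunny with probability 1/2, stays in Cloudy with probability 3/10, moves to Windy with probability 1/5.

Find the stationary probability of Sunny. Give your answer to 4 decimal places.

0.4034

Let the stationary distribution be π with π = πP and π_1 + π_2 + π_3 = 1.
π_1 = 0.35·π_1 + 0.35·π_2 + 0.5·π_3
π_2 = 0.3·π_1 + 0.2·π_2 + 0.2·π_3
Solving with the normalization constraint gives π = (0.4034, 0.2403, 0.3562).
So the stationary probability of Sunny is 0.4034.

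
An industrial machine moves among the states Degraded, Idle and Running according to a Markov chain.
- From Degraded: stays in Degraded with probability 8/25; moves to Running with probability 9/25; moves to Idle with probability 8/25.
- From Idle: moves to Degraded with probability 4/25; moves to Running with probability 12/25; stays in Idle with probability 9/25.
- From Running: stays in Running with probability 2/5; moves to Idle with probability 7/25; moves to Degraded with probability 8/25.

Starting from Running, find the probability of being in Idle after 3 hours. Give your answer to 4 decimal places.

Propagate the distribution vector 3 hours from Running.
After 0 hours: (0.0000, 0.0000, 1.0000)
After 1 hour: (0.3200, 0.2800, 0.4000)
After 2 hours: (0.2752, 0.3152, 0.4096)
After 3 hours: (0.2696, 0.3162, 0.4142)
P(in Idle after 3 hours) = 0.3162

0.3162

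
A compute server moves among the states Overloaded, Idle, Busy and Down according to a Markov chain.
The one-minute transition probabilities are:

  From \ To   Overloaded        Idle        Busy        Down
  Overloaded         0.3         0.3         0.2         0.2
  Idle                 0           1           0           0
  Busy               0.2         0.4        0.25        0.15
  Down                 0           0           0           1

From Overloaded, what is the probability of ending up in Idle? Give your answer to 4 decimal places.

0.6289

Let h(s) be the probability of absorption at Idle starting from transient state s. Then h(Idle) = 1 and h(Down) = 0. By first-step analysis:
h(Overloaded) = 0.3·h(Overloaded) + 0.3·1 + 0.2·h(Busy) + 0.2·0
h(Busy) = 0.2·h(Overloaded) + 0.4·1 + 0.25·h(Busy) + 0.15·0
Solving: h(Overloaded) = 0.6289, h(Busy) = 0.7010.
Starting from Overloaded, the probability is 0.6289.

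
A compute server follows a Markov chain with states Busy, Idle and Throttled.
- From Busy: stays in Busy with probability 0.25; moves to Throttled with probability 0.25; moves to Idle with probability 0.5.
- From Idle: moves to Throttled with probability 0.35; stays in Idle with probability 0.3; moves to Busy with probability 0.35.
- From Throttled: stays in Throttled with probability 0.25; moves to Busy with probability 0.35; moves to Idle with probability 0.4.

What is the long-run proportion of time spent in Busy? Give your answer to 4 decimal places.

0.3182

Let the stationary distribution be π with π = πP and π_1 + π_2 + π_3 = 1.
π_1 = 0.25·π_1 + 0.35·π_2 + 0.35·π_3
π_2 = 0.5·π_1 + 0.3·π_2 + 0.4·π_3
Solving with the normalization constraint gives π = (0.3182, 0.3926, 0.2893).
So the stationary probability of Busy is 0.3182.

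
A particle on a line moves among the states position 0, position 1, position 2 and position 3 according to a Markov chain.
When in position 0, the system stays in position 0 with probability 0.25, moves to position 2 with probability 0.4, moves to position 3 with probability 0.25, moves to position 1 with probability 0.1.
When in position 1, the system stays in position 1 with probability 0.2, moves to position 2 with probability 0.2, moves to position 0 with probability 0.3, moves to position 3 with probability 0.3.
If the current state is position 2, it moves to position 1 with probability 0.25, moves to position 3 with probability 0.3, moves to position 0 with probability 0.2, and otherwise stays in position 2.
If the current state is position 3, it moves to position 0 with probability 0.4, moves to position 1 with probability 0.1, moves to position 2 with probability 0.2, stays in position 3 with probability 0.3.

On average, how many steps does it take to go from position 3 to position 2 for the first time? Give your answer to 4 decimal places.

3.7365

Let t(s) be the expected number of steps to first reach position 2 from state s, with t(position 2) = 0. Conditioning on the first step:
t(position 0) = 1 + 0.25·t(position 0) + 0.1·t(position 1) + 0.25·t(position 3)
t(position 1) = 1 + 0.3·t(position 0) + 0.2·t(position 1) + 0.3·t(position 3)
t(position 3) = 1 + 0.4·t(position 0) + 0.1·t(position 1) + 0.3·t(position 3)
Solving: t(position 0) = 3.0866, t(position 1) = 3.8087, t(position 3) = 3.7365.
Expected steps from position 3 to position 2: 3.7365.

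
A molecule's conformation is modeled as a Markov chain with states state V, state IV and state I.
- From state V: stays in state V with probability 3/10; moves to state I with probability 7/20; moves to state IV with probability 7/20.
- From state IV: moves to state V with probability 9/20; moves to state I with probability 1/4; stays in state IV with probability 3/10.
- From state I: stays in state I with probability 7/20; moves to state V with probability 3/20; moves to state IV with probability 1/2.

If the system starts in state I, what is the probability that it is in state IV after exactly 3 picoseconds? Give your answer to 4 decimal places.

Propagate the distribution vector 3 picoseconds from state I.
After 0 picoseconds: (0.0000, 0.0000, 1.0000)
After 1 picosecond: (0.1500, 0.5000, 0.3500)
After 2 picoseconds: (0.3225, 0.3775, 0.3000)
After 3 picoseconds: (0.3116, 0.3761, 0.3123)
P(in state IV after 3 picoseconds) = 0.3761

0.3761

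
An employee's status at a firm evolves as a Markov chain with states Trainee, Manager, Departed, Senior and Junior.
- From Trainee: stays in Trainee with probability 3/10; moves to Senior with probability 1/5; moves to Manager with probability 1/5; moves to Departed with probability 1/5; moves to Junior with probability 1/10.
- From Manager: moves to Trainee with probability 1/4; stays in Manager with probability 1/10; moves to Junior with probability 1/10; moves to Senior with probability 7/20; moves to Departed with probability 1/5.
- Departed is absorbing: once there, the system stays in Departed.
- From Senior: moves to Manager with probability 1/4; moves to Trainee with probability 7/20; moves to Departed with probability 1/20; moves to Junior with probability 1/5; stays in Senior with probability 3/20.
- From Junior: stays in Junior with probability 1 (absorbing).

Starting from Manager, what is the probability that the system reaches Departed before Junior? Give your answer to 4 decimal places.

Let h(s) be the probability of absorption at Departed starting from transient state s. Then h(Departed) = 1 and h(Junior) = 0. By first-step analysis:
h(Trainee) = 0.3·h(Trainee) + 0.2·h(Manager) + 0.2·1 + 0.2·h(Senior) + 0.1·0
h(Manager) = 0.25·h(Trainee) + 0.1·h(Manager) + 0.2·1 + 0.35·h(Senior) + 0.1·0
h(Senior) = 0.35·h(Trainee) + 0.25·h(Manager) + 0.05·1 + 0.15·h(Senior) + 0.2·0
Solving: h(Trainee) = 0.5787, h(Manager) = 0.5629, h(Senior) = 0.4627.
Starting from Manager, the probability is 0.5629.

0.5629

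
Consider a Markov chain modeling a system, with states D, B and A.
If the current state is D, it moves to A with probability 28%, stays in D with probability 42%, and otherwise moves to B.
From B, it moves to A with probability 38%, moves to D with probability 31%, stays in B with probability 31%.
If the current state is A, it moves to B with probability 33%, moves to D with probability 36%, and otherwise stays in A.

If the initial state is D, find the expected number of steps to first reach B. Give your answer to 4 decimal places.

3.2398

Let t(s) be the expected number of steps to first reach B from state s, with t(B) = 0. Conditioning on the first step:
t(D) = 1 + 0.42·t(D) + 0.28·t(A)
t(A) = 1 + 0.36·t(D) + 0.31·t(A)
Solving: t(D) = 3.2398, t(A) = 3.1396.
Expected steps from D to B: 3.2398.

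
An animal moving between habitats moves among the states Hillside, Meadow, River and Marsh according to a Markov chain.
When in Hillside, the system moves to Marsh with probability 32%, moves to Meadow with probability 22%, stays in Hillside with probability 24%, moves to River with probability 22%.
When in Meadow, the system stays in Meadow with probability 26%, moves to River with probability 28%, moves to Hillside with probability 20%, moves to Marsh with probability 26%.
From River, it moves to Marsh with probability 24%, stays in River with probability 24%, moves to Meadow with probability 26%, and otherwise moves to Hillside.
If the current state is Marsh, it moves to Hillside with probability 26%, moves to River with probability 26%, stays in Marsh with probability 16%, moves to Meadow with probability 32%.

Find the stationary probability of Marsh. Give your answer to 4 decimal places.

0.2449

Let the stationary distribution be π with π = πP and π_1 + π_2 + π_3 + π_4 = 1.
π_1 = 0.24·π_1 + 0.2·π_2 + 0.26·π_3 + 0.26·π_4
π_2 = 0.22·π_1 + 0.26·π_2 + 0.26·π_3 + 0.32·π_4
π_3 = 0.22·π_1 + 0.28·π_2 + 0.24·π_3 + 0.26·π_4
Solving with the normalization constraint gives π = (0.2393, 0.2651, 0.2507, 0.2449).
So the stationary probability of Marsh is 0.2449.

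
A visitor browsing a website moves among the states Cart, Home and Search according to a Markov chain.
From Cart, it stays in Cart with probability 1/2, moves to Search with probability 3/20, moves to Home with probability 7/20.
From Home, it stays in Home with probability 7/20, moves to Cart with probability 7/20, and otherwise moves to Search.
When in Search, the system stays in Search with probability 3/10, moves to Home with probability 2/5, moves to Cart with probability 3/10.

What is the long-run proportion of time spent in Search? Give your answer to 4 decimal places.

Let the stationary distribution be π with π = πP and π_1 + π_2 + π_3 = 1.
π_1 = 0.5·π_1 + 0.35·π_2 + 0.3·π_3
π_2 = 0.35·π_1 + 0.35·π_2 + 0.4·π_3
Solving with the normalization constraint gives π = (0.3976, 0.3620, 0.2404).
So the stationary probability of Search is 0.2404.

0.2404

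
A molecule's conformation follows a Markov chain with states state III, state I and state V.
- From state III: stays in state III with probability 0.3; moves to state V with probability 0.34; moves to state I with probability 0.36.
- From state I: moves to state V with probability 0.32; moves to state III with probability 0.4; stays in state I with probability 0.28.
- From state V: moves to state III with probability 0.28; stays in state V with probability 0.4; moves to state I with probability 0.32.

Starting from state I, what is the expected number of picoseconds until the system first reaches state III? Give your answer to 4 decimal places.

2.7913

Let t(s) be the expected number of picoseconds to first reach state III from state s, with t(state III) = 0. Conditioning on the first picosecond:
t(state I) = 1 + 0.28·t(state I) + 0.32·t(state V)
t(state V) = 1 + 0.32·t(state I) + 0.4·t(state V)
Solving: t(state I) = 2.7913, t(state V) = 3.1553.
Expected picoseconds from state I to state III: 2.7913.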